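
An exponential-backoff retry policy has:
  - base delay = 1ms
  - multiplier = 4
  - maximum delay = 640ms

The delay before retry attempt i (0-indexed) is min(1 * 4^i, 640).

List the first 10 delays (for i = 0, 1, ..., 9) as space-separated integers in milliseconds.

Answer: 1 4 16 64 256 640 640 640 640 640

Derivation:
Computing each delay:
  i=0: min(1*4^0, 640) = 1
  i=1: min(1*4^1, 640) = 4
  i=2: min(1*4^2, 640) = 16
  i=3: min(1*4^3, 640) = 64
  i=4: min(1*4^4, 640) = 256
  i=5: min(1*4^5, 640) = 640
  i=6: min(1*4^6, 640) = 640
  i=7: min(1*4^7, 640) = 640
  i=8: min(1*4^8, 640) = 640
  i=9: min(1*4^9, 640) = 640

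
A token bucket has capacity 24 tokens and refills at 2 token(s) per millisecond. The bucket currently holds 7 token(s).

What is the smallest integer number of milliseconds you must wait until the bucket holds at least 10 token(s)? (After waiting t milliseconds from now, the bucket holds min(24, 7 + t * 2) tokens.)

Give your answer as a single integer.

Need 7 + t * 2 >= 10, so t >= 3/2.
Smallest integer t = ceil(3/2) = 2.

Answer: 2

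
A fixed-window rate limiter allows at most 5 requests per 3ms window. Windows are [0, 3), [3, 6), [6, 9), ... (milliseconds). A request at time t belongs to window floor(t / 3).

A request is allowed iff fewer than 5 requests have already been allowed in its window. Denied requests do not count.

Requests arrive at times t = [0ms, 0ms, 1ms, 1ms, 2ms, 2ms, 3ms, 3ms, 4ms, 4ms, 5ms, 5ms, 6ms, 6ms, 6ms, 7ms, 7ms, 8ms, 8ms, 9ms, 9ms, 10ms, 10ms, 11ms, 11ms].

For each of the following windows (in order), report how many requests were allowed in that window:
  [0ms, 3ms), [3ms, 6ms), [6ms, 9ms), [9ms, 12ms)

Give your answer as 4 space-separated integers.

Processing requests:
  req#1 t=0ms (window 0): ALLOW
  req#2 t=0ms (window 0): ALLOW
  req#3 t=1ms (window 0): ALLOW
  req#4 t=1ms (window 0): ALLOW
  req#5 t=2ms (window 0): ALLOW
  req#6 t=2ms (window 0): DENY
  req#7 t=3ms (window 1): ALLOW
  req#8 t=3ms (window 1): ALLOW
  req#9 t=4ms (window 1): ALLOW
  req#10 t=4ms (window 1): ALLOW
  req#11 t=5ms (window 1): ALLOW
  req#12 t=5ms (window 1): DENY
  req#13 t=6ms (window 2): ALLOW
  req#14 t=6ms (window 2): ALLOW
  req#15 t=6ms (window 2): ALLOW
  req#16 t=7ms (window 2): ALLOW
  req#17 t=7ms (window 2): ALLOW
  req#18 t=8ms (window 2): DENY
  req#19 t=8ms (window 2): DENY
  req#20 t=9ms (window 3): ALLOW
  req#21 t=9ms (window 3): ALLOW
  req#22 t=10ms (window 3): ALLOW
  req#23 t=10ms (window 3): ALLOW
  req#24 t=11ms (window 3): ALLOW
  req#25 t=11ms (window 3): DENY

Allowed counts by window: 5 5 5 5

Answer: 5 5 5 5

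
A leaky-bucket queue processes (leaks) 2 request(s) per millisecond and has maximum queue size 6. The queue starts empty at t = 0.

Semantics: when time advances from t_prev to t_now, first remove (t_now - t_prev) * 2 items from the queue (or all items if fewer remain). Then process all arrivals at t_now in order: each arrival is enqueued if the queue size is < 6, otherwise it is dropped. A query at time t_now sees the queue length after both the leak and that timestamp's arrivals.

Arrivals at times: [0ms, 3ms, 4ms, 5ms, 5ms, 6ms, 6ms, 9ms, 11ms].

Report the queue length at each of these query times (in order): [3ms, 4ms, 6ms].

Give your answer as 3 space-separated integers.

Queue lengths at query times:
  query t=3ms: backlog = 1
  query t=4ms: backlog = 1
  query t=6ms: backlog = 2

Answer: 1 1 2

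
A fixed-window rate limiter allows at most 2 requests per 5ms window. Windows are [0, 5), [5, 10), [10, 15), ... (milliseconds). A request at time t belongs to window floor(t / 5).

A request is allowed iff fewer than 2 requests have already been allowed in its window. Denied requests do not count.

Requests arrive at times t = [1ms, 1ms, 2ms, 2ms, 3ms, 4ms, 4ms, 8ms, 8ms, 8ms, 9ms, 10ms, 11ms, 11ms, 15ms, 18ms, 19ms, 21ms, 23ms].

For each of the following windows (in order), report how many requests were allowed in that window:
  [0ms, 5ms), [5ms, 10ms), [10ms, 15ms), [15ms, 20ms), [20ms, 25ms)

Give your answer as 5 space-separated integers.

Processing requests:
  req#1 t=1ms (window 0): ALLOW
  req#2 t=1ms (window 0): ALLOW
  req#3 t=2ms (window 0): DENY
  req#4 t=2ms (window 0): DENY
  req#5 t=3ms (window 0): DENY
  req#6 t=4ms (window 0): DENY
  req#7 t=4ms (window 0): DENY
  req#8 t=8ms (window 1): ALLOW
  req#9 t=8ms (window 1): ALLOW
  req#10 t=8ms (window 1): DENY
  req#11 t=9ms (window 1): DENY
  req#12 t=10ms (window 2): ALLOW
  req#13 t=11ms (window 2): ALLOW
  req#14 t=11ms (window 2): DENY
  req#15 t=15ms (window 3): ALLOW
  req#16 t=18ms (window 3): ALLOW
  req#17 t=19ms (window 3): DENY
  req#18 t=21ms (window 4): ALLOW
  req#19 t=23ms (window 4): ALLOW

Allowed counts by window: 2 2 2 2 2

Answer: 2 2 2 2 2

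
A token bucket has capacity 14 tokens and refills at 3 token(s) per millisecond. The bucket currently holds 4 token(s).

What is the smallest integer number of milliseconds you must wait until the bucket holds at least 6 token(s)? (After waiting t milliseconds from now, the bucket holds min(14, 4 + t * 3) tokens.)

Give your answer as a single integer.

Answer: 1

Derivation:
Need 4 + t * 3 >= 6, so t >= 2/3.
Smallest integer t = ceil(2/3) = 1.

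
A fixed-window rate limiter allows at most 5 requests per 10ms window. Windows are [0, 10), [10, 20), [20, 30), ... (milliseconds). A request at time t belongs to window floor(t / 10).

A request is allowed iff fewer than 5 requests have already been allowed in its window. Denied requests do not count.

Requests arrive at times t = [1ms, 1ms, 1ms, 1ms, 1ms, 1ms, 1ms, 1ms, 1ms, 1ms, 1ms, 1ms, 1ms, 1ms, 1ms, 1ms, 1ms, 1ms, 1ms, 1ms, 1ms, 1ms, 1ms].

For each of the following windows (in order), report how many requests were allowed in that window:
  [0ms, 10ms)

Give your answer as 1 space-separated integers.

Answer: 5

Derivation:
Processing requests:
  req#1 t=1ms (window 0): ALLOW
  req#2 t=1ms (window 0): ALLOW
  req#3 t=1ms (window 0): ALLOW
  req#4 t=1ms (window 0): ALLOW
  req#5 t=1ms (window 0): ALLOW
  req#6 t=1ms (window 0): DENY
  req#7 t=1ms (window 0): DENY
  req#8 t=1ms (window 0): DENY
  req#9 t=1ms (window 0): DENY
  req#10 t=1ms (window 0): DENY
  req#11 t=1ms (window 0): DENY
  req#12 t=1ms (window 0): DENY
  req#13 t=1ms (window 0): DENY
  req#14 t=1ms (window 0): DENY
  req#15 t=1ms (window 0): DENY
  req#16 t=1ms (window 0): DENY
  req#17 t=1ms (window 0): DENY
  req#18 t=1ms (window 0): DENY
  req#19 t=1ms (window 0): DENY
  req#20 t=1ms (window 0): DENY
  req#21 t=1ms (window 0): DENY
  req#22 t=1ms (window 0): DENY
  req#23 t=1ms (window 0): DENY

Allowed counts by window: 5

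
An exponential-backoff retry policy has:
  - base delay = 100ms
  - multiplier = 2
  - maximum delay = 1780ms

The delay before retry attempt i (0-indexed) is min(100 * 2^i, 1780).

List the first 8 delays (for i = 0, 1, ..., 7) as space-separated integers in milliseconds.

Computing each delay:
  i=0: min(100*2^0, 1780) = 100
  i=1: min(100*2^1, 1780) = 200
  i=2: min(100*2^2, 1780) = 400
  i=3: min(100*2^3, 1780) = 800
  i=4: min(100*2^4, 1780) = 1600
  i=5: min(100*2^5, 1780) = 1780
  i=6: min(100*2^6, 1780) = 1780
  i=7: min(100*2^7, 1780) = 1780

Answer: 100 200 400 800 1600 1780 1780 1780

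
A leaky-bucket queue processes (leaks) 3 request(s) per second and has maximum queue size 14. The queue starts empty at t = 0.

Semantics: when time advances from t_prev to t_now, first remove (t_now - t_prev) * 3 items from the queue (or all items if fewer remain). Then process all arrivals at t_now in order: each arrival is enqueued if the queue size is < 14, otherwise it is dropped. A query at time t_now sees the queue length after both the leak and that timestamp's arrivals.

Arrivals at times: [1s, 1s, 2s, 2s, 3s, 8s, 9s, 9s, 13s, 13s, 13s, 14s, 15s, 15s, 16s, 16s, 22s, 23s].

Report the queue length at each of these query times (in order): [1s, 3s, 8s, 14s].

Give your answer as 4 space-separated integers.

Answer: 2 1 1 1

Derivation:
Queue lengths at query times:
  query t=1s: backlog = 2
  query t=3s: backlog = 1
  query t=8s: backlog = 1
  query t=14s: backlog = 1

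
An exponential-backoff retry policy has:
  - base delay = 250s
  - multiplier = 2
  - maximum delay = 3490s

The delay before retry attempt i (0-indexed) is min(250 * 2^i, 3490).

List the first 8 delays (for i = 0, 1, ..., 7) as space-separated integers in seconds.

Computing each delay:
  i=0: min(250*2^0, 3490) = 250
  i=1: min(250*2^1, 3490) = 500
  i=2: min(250*2^2, 3490) = 1000
  i=3: min(250*2^3, 3490) = 2000
  i=4: min(250*2^4, 3490) = 3490
  i=5: min(250*2^5, 3490) = 3490
  i=6: min(250*2^6, 3490) = 3490
  i=7: min(250*2^7, 3490) = 3490

Answer: 250 500 1000 2000 3490 3490 3490 3490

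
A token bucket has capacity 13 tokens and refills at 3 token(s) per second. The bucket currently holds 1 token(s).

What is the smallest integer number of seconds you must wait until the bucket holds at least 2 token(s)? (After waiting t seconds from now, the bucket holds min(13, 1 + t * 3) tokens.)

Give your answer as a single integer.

Need 1 + t * 3 >= 2, so t >= 1/3.
Smallest integer t = ceil(1/3) = 1.

Answer: 1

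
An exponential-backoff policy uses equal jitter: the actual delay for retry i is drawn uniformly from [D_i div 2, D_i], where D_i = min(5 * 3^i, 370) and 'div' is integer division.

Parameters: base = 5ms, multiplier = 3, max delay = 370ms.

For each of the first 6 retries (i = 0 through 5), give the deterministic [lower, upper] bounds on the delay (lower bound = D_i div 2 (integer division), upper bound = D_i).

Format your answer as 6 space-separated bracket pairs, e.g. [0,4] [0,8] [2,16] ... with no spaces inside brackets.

Computing bounds per retry:
  i=0: D_i=min(5*3^0,370)=5, bounds=[2,5]
  i=1: D_i=min(5*3^1,370)=15, bounds=[7,15]
  i=2: D_i=min(5*3^2,370)=45, bounds=[22,45]
  i=3: D_i=min(5*3^3,370)=135, bounds=[67,135]
  i=4: D_i=min(5*3^4,370)=370, bounds=[185,370]
  i=5: D_i=min(5*3^5,370)=370, bounds=[185,370]

Answer: [2,5] [7,15] [22,45] [67,135] [185,370] [185,370]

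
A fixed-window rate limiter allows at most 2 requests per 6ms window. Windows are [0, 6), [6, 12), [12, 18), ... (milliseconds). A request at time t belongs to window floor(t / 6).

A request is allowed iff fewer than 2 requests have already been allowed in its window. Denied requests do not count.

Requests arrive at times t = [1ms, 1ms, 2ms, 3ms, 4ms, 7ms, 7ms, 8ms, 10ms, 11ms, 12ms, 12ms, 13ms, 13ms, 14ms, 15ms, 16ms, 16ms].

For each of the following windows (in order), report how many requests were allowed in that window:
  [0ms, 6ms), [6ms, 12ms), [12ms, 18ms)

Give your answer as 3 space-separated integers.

Processing requests:
  req#1 t=1ms (window 0): ALLOW
  req#2 t=1ms (window 0): ALLOW
  req#3 t=2ms (window 0): DENY
  req#4 t=3ms (window 0): DENY
  req#5 t=4ms (window 0): DENY
  req#6 t=7ms (window 1): ALLOW
  req#7 t=7ms (window 1): ALLOW
  req#8 t=8ms (window 1): DENY
  req#9 t=10ms (window 1): DENY
  req#10 t=11ms (window 1): DENY
  req#11 t=12ms (window 2): ALLOW
  req#12 t=12ms (window 2): ALLOW
  req#13 t=13ms (window 2): DENY
  req#14 t=13ms (window 2): DENY
  req#15 t=14ms (window 2): DENY
  req#16 t=15ms (window 2): DENY
  req#17 t=16ms (window 2): DENY
  req#18 t=16ms (window 2): DENY

Allowed counts by window: 2 2 2

Answer: 2 2 2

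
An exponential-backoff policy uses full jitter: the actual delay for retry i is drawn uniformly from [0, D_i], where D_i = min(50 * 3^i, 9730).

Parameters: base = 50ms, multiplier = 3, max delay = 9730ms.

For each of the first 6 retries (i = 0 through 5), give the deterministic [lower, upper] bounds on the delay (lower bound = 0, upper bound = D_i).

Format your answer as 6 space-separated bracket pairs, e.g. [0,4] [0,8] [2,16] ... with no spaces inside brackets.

Computing bounds per retry:
  i=0: D_i=min(50*3^0,9730)=50, bounds=[0,50]
  i=1: D_i=min(50*3^1,9730)=150, bounds=[0,150]
  i=2: D_i=min(50*3^2,9730)=450, bounds=[0,450]
  i=3: D_i=min(50*3^3,9730)=1350, bounds=[0,1350]
  i=4: D_i=min(50*3^4,9730)=4050, bounds=[0,4050]
  i=5: D_i=min(50*3^5,9730)=9730, bounds=[0,9730]

Answer: [0,50] [0,150] [0,450] [0,1350] [0,4050] [0,9730]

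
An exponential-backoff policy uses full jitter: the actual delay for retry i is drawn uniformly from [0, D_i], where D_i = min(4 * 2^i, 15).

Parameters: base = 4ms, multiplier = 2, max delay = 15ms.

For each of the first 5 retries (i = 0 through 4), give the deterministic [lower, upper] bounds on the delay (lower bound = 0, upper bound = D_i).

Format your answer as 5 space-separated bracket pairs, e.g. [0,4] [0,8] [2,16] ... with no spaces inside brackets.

Computing bounds per retry:
  i=0: D_i=min(4*2^0,15)=4, bounds=[0,4]
  i=1: D_i=min(4*2^1,15)=8, bounds=[0,8]
  i=2: D_i=min(4*2^2,15)=15, bounds=[0,15]
  i=3: D_i=min(4*2^3,15)=15, bounds=[0,15]
  i=4: D_i=min(4*2^4,15)=15, bounds=[0,15]

Answer: [0,4] [0,8] [0,15] [0,15] [0,15]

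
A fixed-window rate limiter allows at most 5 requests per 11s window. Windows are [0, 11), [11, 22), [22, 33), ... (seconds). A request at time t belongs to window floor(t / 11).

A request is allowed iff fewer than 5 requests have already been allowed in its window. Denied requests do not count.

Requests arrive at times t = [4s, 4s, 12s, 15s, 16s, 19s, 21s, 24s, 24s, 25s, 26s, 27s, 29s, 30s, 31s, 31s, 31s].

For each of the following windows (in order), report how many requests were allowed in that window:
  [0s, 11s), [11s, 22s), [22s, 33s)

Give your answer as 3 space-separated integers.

Processing requests:
  req#1 t=4s (window 0): ALLOW
  req#2 t=4s (window 0): ALLOW
  req#3 t=12s (window 1): ALLOW
  req#4 t=15s (window 1): ALLOW
  req#5 t=16s (window 1): ALLOW
  req#6 t=19s (window 1): ALLOW
  req#7 t=21s (window 1): ALLOW
  req#8 t=24s (window 2): ALLOW
  req#9 t=24s (window 2): ALLOW
  req#10 t=25s (window 2): ALLOW
  req#11 t=26s (window 2): ALLOW
  req#12 t=27s (window 2): ALLOW
  req#13 t=29s (window 2): DENY
  req#14 t=30s (window 2): DENY
  req#15 t=31s (window 2): DENY
  req#16 t=31s (window 2): DENY
  req#17 t=31s (window 2): DENY

Allowed counts by window: 2 5 5

Answer: 2 5 5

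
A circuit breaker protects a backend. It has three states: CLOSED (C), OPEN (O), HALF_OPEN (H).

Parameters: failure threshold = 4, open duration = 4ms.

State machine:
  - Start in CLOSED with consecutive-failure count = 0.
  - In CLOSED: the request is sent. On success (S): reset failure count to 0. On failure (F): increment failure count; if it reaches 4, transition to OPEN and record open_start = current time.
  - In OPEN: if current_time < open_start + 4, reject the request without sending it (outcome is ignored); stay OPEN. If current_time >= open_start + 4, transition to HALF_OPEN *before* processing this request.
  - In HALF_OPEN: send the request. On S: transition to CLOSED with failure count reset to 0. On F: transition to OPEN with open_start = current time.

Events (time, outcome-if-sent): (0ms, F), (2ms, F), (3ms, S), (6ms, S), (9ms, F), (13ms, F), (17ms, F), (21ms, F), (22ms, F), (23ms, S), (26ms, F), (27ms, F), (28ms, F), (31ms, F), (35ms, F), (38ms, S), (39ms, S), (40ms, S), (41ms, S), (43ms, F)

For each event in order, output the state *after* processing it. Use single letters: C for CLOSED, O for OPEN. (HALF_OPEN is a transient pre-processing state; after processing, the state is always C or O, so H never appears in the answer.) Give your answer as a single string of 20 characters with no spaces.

State after each event:
  event#1 t=0ms outcome=F: state=CLOSED
  event#2 t=2ms outcome=F: state=CLOSED
  event#3 t=3ms outcome=S: state=CLOSED
  event#4 t=6ms outcome=S: state=CLOSED
  event#5 t=9ms outcome=F: state=CLOSED
  event#6 t=13ms outcome=F: state=CLOSED
  event#7 t=17ms outcome=F: state=CLOSED
  event#8 t=21ms outcome=F: state=OPEN
  event#9 t=22ms outcome=F: state=OPEN
  event#10 t=23ms outcome=S: state=OPEN
  event#11 t=26ms outcome=F: state=OPEN
  event#12 t=27ms outcome=F: state=OPEN
  event#13 t=28ms outcome=F: state=OPEN
  event#14 t=31ms outcome=F: state=OPEN
  event#15 t=35ms outcome=F: state=OPEN
  event#16 t=38ms outcome=S: state=OPEN
  event#17 t=39ms outcome=S: state=CLOSED
  event#18 t=40ms outcome=S: state=CLOSED
  event#19 t=41ms outcome=S: state=CLOSED
  event#20 t=43ms outcome=F: state=CLOSED

Answer: CCCCCCCOOOOOOOOOCCCC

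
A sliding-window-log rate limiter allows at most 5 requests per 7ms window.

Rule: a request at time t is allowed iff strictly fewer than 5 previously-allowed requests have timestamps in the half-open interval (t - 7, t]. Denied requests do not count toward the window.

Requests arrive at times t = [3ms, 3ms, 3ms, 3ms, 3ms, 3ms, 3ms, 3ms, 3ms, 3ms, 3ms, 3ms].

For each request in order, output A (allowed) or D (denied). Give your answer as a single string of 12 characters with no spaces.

Answer: AAAAADDDDDDD

Derivation:
Tracking allowed requests in the window:
  req#1 t=3ms: ALLOW
  req#2 t=3ms: ALLOW
  req#3 t=3ms: ALLOW
  req#4 t=3ms: ALLOW
  req#5 t=3ms: ALLOW
  req#6 t=3ms: DENY
  req#7 t=3ms: DENY
  req#8 t=3ms: DENY
  req#9 t=3ms: DENY
  req#10 t=3ms: DENY
  req#11 t=3ms: DENY
  req#12 t=3ms: DENY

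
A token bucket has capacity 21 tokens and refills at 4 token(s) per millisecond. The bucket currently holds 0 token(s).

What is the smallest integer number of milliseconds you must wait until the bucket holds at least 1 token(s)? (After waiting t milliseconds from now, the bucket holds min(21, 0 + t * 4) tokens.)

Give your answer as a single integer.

Need 0 + t * 4 >= 1, so t >= 1/4.
Smallest integer t = ceil(1/4) = 1.

Answer: 1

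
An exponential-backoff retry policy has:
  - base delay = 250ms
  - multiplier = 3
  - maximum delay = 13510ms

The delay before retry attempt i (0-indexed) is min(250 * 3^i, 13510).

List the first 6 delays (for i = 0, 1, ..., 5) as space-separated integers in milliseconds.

Answer: 250 750 2250 6750 13510 13510

Derivation:
Computing each delay:
  i=0: min(250*3^0, 13510) = 250
  i=1: min(250*3^1, 13510) = 750
  i=2: min(250*3^2, 13510) = 2250
  i=3: min(250*3^3, 13510) = 6750
  i=4: min(250*3^4, 13510) = 13510
  i=5: min(250*3^5, 13510) = 13510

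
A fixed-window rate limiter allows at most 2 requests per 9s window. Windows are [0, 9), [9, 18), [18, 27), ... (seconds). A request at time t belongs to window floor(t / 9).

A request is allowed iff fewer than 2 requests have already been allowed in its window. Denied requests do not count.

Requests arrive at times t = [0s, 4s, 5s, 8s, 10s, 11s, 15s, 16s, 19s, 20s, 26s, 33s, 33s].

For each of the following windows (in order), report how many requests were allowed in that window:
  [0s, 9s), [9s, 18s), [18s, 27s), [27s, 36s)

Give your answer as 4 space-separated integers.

Answer: 2 2 2 2

Derivation:
Processing requests:
  req#1 t=0s (window 0): ALLOW
  req#2 t=4s (window 0): ALLOW
  req#3 t=5s (window 0): DENY
  req#4 t=8s (window 0): DENY
  req#5 t=10s (window 1): ALLOW
  req#6 t=11s (window 1): ALLOW
  req#7 t=15s (window 1): DENY
  req#8 t=16s (window 1): DENY
  req#9 t=19s (window 2): ALLOW
  req#10 t=20s (window 2): ALLOW
  req#11 t=26s (window 2): DENY
  req#12 t=33s (window 3): ALLOW
  req#13 t=33s (window 3): ALLOW

Allowed counts by window: 2 2 2 2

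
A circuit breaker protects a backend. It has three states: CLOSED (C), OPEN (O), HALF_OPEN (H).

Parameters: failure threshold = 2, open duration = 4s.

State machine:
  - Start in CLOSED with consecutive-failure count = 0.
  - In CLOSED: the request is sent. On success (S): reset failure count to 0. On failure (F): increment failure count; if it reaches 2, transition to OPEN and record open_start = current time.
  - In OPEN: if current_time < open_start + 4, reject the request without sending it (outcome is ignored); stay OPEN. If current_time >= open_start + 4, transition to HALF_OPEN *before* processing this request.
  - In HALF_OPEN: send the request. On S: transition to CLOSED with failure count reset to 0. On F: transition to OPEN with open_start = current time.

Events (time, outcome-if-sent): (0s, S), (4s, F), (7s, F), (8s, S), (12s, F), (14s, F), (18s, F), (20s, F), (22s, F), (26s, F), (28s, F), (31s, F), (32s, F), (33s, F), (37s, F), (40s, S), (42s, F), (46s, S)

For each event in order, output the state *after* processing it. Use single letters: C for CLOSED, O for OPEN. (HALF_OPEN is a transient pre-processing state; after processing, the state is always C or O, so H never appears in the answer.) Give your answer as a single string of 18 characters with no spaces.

State after each event:
  event#1 t=0s outcome=S: state=CLOSED
  event#2 t=4s outcome=F: state=CLOSED
  event#3 t=7s outcome=F: state=OPEN
  event#4 t=8s outcome=S: state=OPEN
  event#5 t=12s outcome=F: state=OPEN
  event#6 t=14s outcome=F: state=OPEN
  event#7 t=18s outcome=F: state=OPEN
  event#8 t=20s outcome=F: state=OPEN
  event#9 t=22s outcome=F: state=OPEN
  event#10 t=26s outcome=F: state=OPEN
  event#11 t=28s outcome=F: state=OPEN
  event#12 t=31s outcome=F: state=OPEN
  event#13 t=32s outcome=F: state=OPEN
  event#14 t=33s outcome=F: state=OPEN
  event#15 t=37s outcome=F: state=OPEN
  event#16 t=40s outcome=S: state=OPEN
  event#17 t=42s outcome=F: state=OPEN
  event#18 t=46s outcome=S: state=CLOSED

Answer: CCOOOOOOOOOOOOOOOC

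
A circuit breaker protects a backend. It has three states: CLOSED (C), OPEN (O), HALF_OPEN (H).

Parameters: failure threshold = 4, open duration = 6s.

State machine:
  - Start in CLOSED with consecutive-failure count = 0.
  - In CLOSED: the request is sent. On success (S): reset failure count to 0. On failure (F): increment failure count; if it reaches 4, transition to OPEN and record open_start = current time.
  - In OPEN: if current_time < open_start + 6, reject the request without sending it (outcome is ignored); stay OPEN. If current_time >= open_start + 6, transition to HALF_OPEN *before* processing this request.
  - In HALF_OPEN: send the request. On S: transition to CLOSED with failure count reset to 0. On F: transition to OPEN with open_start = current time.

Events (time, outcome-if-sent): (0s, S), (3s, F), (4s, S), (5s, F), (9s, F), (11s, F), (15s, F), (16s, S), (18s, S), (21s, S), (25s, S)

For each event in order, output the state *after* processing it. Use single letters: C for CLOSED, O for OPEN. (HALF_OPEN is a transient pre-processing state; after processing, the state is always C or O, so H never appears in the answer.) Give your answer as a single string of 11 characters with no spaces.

Answer: CCCCCCOOOCC

Derivation:
State after each event:
  event#1 t=0s outcome=S: state=CLOSED
  event#2 t=3s outcome=F: state=CLOSED
  event#3 t=4s outcome=S: state=CLOSED
  event#4 t=5s outcome=F: state=CLOSED
  event#5 t=9s outcome=F: state=CLOSED
  event#6 t=11s outcome=F: state=CLOSED
  event#7 t=15s outcome=F: state=OPEN
  event#8 t=16s outcome=S: state=OPEN
  event#9 t=18s outcome=S: state=OPEN
  event#10 t=21s outcome=S: state=CLOSED
  event#11 t=25s outcome=S: state=CLOSED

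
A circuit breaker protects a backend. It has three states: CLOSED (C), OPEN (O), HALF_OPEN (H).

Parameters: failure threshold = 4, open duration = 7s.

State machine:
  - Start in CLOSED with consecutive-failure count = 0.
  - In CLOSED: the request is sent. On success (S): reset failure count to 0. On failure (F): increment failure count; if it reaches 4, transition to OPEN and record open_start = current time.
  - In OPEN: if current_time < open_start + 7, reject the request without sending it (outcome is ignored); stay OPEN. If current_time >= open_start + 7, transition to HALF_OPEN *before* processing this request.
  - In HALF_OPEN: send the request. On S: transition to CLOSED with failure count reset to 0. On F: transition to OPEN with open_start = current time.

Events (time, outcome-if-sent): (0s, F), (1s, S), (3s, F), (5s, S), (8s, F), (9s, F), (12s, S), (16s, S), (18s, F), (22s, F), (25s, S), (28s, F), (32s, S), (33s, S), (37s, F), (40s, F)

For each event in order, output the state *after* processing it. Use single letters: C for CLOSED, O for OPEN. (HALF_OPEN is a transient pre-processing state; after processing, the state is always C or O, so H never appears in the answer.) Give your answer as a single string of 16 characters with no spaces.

State after each event:
  event#1 t=0s outcome=F: state=CLOSED
  event#2 t=1s outcome=S: state=CLOSED
  event#3 t=3s outcome=F: state=CLOSED
  event#4 t=5s outcome=S: state=CLOSED
  event#5 t=8s outcome=F: state=CLOSED
  event#6 t=9s outcome=F: state=CLOSED
  event#7 t=12s outcome=S: state=CLOSED
  event#8 t=16s outcome=S: state=CLOSED
  event#9 t=18s outcome=F: state=CLOSED
  event#10 t=22s outcome=F: state=CLOSED
  event#11 t=25s outcome=S: state=CLOSED
  event#12 t=28s outcome=F: state=CLOSED
  event#13 t=32s outcome=S: state=CLOSED
  event#14 t=33s outcome=S: state=CLOSED
  event#15 t=37s outcome=F: state=CLOSED
  event#16 t=40s outcome=F: state=CLOSED

Answer: CCCCCCCCCCCCCCCC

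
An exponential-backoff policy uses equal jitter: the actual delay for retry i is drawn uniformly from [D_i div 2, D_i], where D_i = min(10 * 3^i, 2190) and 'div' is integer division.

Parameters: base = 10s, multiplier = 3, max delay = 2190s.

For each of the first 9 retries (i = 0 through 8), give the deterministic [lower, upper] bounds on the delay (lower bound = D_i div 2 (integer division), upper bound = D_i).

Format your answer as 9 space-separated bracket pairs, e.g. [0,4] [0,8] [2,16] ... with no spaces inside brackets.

Computing bounds per retry:
  i=0: D_i=min(10*3^0,2190)=10, bounds=[5,10]
  i=1: D_i=min(10*3^1,2190)=30, bounds=[15,30]
  i=2: D_i=min(10*3^2,2190)=90, bounds=[45,90]
  i=3: D_i=min(10*3^3,2190)=270, bounds=[135,270]
  i=4: D_i=min(10*3^4,2190)=810, bounds=[405,810]
  i=5: D_i=min(10*3^5,2190)=2190, bounds=[1095,2190]
  i=6: D_i=min(10*3^6,2190)=2190, bounds=[1095,2190]
  i=7: D_i=min(10*3^7,2190)=2190, bounds=[1095,2190]
  i=8: D_i=min(10*3^8,2190)=2190, bounds=[1095,2190]

Answer: [5,10] [15,30] [45,90] [135,270] [405,810] [1095,2190] [1095,2190] [1095,2190] [1095,2190]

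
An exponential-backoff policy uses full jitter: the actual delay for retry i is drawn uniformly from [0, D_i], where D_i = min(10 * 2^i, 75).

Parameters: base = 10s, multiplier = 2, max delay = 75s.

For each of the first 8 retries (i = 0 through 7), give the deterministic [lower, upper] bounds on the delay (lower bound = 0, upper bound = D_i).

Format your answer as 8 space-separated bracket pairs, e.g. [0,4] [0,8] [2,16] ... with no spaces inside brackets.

Answer: [0,10] [0,20] [0,40] [0,75] [0,75] [0,75] [0,75] [0,75]

Derivation:
Computing bounds per retry:
  i=0: D_i=min(10*2^0,75)=10, bounds=[0,10]
  i=1: D_i=min(10*2^1,75)=20, bounds=[0,20]
  i=2: D_i=min(10*2^2,75)=40, bounds=[0,40]
  i=3: D_i=min(10*2^3,75)=75, bounds=[0,75]
  i=4: D_i=min(10*2^4,75)=75, bounds=[0,75]
  i=5: D_i=min(10*2^5,75)=75, bounds=[0,75]
  i=6: D_i=min(10*2^6,75)=75, bounds=[0,75]
  i=7: D_i=min(10*2^7,75)=75, bounds=[0,75]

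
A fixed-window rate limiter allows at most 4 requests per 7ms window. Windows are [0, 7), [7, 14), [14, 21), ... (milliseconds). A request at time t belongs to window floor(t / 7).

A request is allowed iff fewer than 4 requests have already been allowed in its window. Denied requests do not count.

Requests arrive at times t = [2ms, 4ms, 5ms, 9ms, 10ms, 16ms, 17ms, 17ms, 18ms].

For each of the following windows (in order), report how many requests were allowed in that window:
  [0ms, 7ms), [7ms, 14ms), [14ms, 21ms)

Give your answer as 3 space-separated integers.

Answer: 3 2 4

Derivation:
Processing requests:
  req#1 t=2ms (window 0): ALLOW
  req#2 t=4ms (window 0): ALLOW
  req#3 t=5ms (window 0): ALLOW
  req#4 t=9ms (window 1): ALLOW
  req#5 t=10ms (window 1): ALLOW
  req#6 t=16ms (window 2): ALLOW
  req#7 t=17ms (window 2): ALLOW
  req#8 t=17ms (window 2): ALLOW
  req#9 t=18ms (window 2): ALLOW

Allowed counts by window: 3 2 4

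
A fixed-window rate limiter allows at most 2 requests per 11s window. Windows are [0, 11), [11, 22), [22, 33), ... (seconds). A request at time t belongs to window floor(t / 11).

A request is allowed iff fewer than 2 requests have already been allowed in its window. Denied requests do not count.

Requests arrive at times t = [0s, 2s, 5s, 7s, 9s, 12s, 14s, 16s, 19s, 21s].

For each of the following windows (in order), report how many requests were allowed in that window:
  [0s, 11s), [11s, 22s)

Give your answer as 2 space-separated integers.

Answer: 2 2

Derivation:
Processing requests:
  req#1 t=0s (window 0): ALLOW
  req#2 t=2s (window 0): ALLOW
  req#3 t=5s (window 0): DENY
  req#4 t=7s (window 0): DENY
  req#5 t=9s (window 0): DENY
  req#6 t=12s (window 1): ALLOW
  req#7 t=14s (window 1): ALLOW
  req#8 t=16s (window 1): DENY
  req#9 t=19s (window 1): DENY
  req#10 t=21s (window 1): DENY

Allowed counts by window: 2 2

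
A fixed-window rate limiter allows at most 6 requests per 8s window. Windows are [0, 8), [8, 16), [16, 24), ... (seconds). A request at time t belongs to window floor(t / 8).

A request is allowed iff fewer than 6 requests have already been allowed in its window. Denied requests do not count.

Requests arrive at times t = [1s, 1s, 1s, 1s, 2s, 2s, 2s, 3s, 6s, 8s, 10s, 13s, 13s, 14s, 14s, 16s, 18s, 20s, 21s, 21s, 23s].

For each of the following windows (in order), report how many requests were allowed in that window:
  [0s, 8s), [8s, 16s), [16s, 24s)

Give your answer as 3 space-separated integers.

Processing requests:
  req#1 t=1s (window 0): ALLOW
  req#2 t=1s (window 0): ALLOW
  req#3 t=1s (window 0): ALLOW
  req#4 t=1s (window 0): ALLOW
  req#5 t=2s (window 0): ALLOW
  req#6 t=2s (window 0): ALLOW
  req#7 t=2s (window 0): DENY
  req#8 t=3s (window 0): DENY
  req#9 t=6s (window 0): DENY
  req#10 t=8s (window 1): ALLOW
  req#11 t=10s (window 1): ALLOW
  req#12 t=13s (window 1): ALLOW
  req#13 t=13s (window 1): ALLOW
  req#14 t=14s (window 1): ALLOW
  req#15 t=14s (window 1): ALLOW
  req#16 t=16s (window 2): ALLOW
  req#17 t=18s (window 2): ALLOW
  req#18 t=20s (window 2): ALLOW
  req#19 t=21s (window 2): ALLOW
  req#20 t=21s (window 2): ALLOW
  req#21 t=23s (window 2): ALLOW

Allowed counts by window: 6 6 6

Answer: 6 6 6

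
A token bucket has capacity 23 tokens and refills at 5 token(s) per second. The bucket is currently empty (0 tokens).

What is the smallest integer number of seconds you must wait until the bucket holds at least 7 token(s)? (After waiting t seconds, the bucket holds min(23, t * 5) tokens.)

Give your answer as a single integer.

Answer: 2

Derivation:
Need t * 5 >= 7, so t >= 7/5.
Smallest integer t = ceil(7/5) = 2.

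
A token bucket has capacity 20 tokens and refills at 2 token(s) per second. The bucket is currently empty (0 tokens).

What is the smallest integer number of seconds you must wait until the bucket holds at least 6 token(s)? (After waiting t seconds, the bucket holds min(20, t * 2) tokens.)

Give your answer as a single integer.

Need t * 2 >= 6, so t >= 6/2.
Smallest integer t = ceil(6/2) = 3.

Answer: 3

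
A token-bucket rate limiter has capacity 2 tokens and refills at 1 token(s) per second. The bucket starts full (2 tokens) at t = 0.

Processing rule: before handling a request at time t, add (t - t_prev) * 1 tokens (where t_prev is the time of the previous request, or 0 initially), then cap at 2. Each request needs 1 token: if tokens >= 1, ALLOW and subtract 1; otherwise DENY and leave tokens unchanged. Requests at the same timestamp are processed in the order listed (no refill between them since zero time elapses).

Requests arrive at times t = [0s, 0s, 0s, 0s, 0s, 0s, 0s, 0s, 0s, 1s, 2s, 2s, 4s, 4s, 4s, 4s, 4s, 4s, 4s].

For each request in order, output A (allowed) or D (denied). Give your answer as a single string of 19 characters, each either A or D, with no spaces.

Simulating step by step:
  req#1 t=0s: ALLOW
  req#2 t=0s: ALLOW
  req#3 t=0s: DENY
  req#4 t=0s: DENY
  req#5 t=0s: DENY
  req#6 t=0s: DENY
  req#7 t=0s: DENY
  req#8 t=0s: DENY
  req#9 t=0s: DENY
  req#10 t=1s: ALLOW
  req#11 t=2s: ALLOW
  req#12 t=2s: DENY
  req#13 t=4s: ALLOW
  req#14 t=4s: ALLOW
  req#15 t=4s: DENY
  req#16 t=4s: DENY
  req#17 t=4s: DENY
  req#18 t=4s: DENY
  req#19 t=4s: DENY

Answer: AADDDDDDDAADAADDDDD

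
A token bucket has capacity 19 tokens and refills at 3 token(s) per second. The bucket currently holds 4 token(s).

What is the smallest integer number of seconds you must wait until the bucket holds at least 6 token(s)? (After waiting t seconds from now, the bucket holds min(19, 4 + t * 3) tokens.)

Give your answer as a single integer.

Need 4 + t * 3 >= 6, so t >= 2/3.
Smallest integer t = ceil(2/3) = 1.

Answer: 1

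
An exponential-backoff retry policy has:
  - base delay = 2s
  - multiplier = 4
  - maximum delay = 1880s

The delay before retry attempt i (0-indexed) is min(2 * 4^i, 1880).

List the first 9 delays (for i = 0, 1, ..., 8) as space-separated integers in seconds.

Answer: 2 8 32 128 512 1880 1880 1880 1880

Derivation:
Computing each delay:
  i=0: min(2*4^0, 1880) = 2
  i=1: min(2*4^1, 1880) = 8
  i=2: min(2*4^2, 1880) = 32
  i=3: min(2*4^3, 1880) = 128
  i=4: min(2*4^4, 1880) = 512
  i=5: min(2*4^5, 1880) = 1880
  i=6: min(2*4^6, 1880) = 1880
  i=7: min(2*4^7, 1880) = 1880
  i=8: min(2*4^8, 1880) = 1880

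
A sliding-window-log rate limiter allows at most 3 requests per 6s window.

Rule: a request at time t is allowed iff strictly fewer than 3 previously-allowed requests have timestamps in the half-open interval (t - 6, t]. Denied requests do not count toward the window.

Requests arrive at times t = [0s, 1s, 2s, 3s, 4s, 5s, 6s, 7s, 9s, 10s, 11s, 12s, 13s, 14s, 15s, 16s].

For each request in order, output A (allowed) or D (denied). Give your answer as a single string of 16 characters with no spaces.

Tracking allowed requests in the window:
  req#1 t=0s: ALLOW
  req#2 t=1s: ALLOW
  req#3 t=2s: ALLOW
  req#4 t=3s: DENY
  req#5 t=4s: DENY
  req#6 t=5s: DENY
  req#7 t=6s: ALLOW
  req#8 t=7s: ALLOW
  req#9 t=9s: ALLOW
  req#10 t=10s: DENY
  req#11 t=11s: DENY
  req#12 t=12s: ALLOW
  req#13 t=13s: ALLOW
  req#14 t=14s: DENY
  req#15 t=15s: ALLOW
  req#16 t=16s: DENY

Answer: AAADDDAAADDAADAD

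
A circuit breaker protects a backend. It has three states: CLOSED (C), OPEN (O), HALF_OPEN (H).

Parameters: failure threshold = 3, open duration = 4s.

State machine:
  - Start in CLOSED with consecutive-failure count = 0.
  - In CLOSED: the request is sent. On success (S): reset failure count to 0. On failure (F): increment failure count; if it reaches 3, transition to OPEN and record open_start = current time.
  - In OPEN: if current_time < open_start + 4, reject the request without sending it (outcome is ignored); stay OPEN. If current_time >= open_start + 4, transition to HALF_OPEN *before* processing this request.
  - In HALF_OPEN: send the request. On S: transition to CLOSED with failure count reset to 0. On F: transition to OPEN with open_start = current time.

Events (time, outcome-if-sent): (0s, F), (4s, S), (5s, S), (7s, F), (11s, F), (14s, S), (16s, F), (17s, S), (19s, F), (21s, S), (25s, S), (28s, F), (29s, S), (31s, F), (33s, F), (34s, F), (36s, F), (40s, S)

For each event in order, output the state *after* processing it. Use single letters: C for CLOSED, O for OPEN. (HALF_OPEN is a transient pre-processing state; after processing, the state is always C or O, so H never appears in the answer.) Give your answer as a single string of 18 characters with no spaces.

Answer: CCCCCCCCCCCCCCCOOC

Derivation:
State after each event:
  event#1 t=0s outcome=F: state=CLOSED
  event#2 t=4s outcome=S: state=CLOSED
  event#3 t=5s outcome=S: state=CLOSED
  event#4 t=7s outcome=F: state=CLOSED
  event#5 t=11s outcome=F: state=CLOSED
  event#6 t=14s outcome=S: state=CLOSED
  event#7 t=16s outcome=F: state=CLOSED
  event#8 t=17s outcome=S: state=CLOSED
  event#9 t=19s outcome=F: state=CLOSED
  event#10 t=21s outcome=S: state=CLOSED
  event#11 t=25s outcome=S: state=CLOSED
  event#12 t=28s outcome=F: state=CLOSED
  event#13 t=29s outcome=S: state=CLOSED
  event#14 t=31s outcome=F: state=CLOSED
  event#15 t=33s outcome=F: state=CLOSED
  event#16 t=34s outcome=F: state=OPEN
  event#17 t=36s outcome=F: state=OPEN
  event#18 t=40s outcome=S: state=CLOSED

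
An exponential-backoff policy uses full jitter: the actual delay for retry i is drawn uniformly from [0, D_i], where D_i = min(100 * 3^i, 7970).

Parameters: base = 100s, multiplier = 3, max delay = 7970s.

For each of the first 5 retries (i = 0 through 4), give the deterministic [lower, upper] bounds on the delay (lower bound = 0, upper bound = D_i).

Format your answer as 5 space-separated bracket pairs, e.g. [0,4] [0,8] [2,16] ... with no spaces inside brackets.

Computing bounds per retry:
  i=0: D_i=min(100*3^0,7970)=100, bounds=[0,100]
  i=1: D_i=min(100*3^1,7970)=300, bounds=[0,300]
  i=2: D_i=min(100*3^2,7970)=900, bounds=[0,900]
  i=3: D_i=min(100*3^3,7970)=2700, bounds=[0,2700]
  i=4: D_i=min(100*3^4,7970)=7970, bounds=[0,7970]

Answer: [0,100] [0,300] [0,900] [0,2700] [0,7970]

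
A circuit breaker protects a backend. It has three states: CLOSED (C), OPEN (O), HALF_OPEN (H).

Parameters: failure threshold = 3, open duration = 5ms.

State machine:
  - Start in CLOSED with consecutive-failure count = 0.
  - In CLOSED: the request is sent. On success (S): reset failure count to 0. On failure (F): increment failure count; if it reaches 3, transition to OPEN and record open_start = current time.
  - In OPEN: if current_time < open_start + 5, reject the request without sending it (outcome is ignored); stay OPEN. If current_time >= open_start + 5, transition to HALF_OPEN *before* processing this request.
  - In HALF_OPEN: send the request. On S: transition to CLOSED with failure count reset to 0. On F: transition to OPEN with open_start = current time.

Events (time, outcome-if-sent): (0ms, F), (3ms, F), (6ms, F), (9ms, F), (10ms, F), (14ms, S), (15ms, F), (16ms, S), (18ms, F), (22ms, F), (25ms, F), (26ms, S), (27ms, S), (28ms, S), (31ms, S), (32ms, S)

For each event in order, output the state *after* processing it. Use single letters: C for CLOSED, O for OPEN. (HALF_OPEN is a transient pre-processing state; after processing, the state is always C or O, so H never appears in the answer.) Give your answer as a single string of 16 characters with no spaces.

State after each event:
  event#1 t=0ms outcome=F: state=CLOSED
  event#2 t=3ms outcome=F: state=CLOSED
  event#3 t=6ms outcome=F: state=OPEN
  event#4 t=9ms outcome=F: state=OPEN
  event#5 t=10ms outcome=F: state=OPEN
  event#6 t=14ms outcome=S: state=CLOSED
  event#7 t=15ms outcome=F: state=CLOSED
  event#8 t=16ms outcome=S: state=CLOSED
  event#9 t=18ms outcome=F: state=CLOSED
  event#10 t=22ms outcome=F: state=CLOSED
  event#11 t=25ms outcome=F: state=OPEN
  event#12 t=26ms outcome=S: state=OPEN
  event#13 t=27ms outcome=S: state=OPEN
  event#14 t=28ms outcome=S: state=OPEN
  event#15 t=31ms outcome=S: state=CLOSED
  event#16 t=32ms outcome=S: state=CLOSED

Answer: CCOOOCCCCCOOOOCC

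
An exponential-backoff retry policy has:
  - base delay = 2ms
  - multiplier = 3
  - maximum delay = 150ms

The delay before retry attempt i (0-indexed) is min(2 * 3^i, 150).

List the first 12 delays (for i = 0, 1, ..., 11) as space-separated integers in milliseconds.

Computing each delay:
  i=0: min(2*3^0, 150) = 2
  i=1: min(2*3^1, 150) = 6
  i=2: min(2*3^2, 150) = 18
  i=3: min(2*3^3, 150) = 54
  i=4: min(2*3^4, 150) = 150
  i=5: min(2*3^5, 150) = 150
  i=6: min(2*3^6, 150) = 150
  i=7: min(2*3^7, 150) = 150
  i=8: min(2*3^8, 150) = 150
  i=9: min(2*3^9, 150) = 150
  i=10: min(2*3^10, 150) = 150
  i=11: min(2*3^11, 150) = 150

Answer: 2 6 18 54 150 150 150 150 150 150 150 150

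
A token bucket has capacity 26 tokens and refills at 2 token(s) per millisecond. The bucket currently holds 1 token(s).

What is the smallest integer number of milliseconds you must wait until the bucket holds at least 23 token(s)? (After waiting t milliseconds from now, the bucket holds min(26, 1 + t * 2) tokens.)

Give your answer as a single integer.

Answer: 11

Derivation:
Need 1 + t * 2 >= 23, so t >= 22/2.
Smallest integer t = ceil(22/2) = 11.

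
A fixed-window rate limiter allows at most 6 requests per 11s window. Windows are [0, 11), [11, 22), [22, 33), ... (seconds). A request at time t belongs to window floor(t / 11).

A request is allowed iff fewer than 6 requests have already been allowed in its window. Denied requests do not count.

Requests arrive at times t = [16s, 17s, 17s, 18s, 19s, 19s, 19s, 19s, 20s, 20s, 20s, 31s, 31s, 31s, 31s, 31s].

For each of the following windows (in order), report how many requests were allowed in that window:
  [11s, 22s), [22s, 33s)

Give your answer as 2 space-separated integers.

Processing requests:
  req#1 t=16s (window 1): ALLOW
  req#2 t=17s (window 1): ALLOW
  req#3 t=17s (window 1): ALLOW
  req#4 t=18s (window 1): ALLOW
  req#5 t=19s (window 1): ALLOW
  req#6 t=19s (window 1): ALLOW
  req#7 t=19s (window 1): DENY
  req#8 t=19s (window 1): DENY
  req#9 t=20s (window 1): DENY
  req#10 t=20s (window 1): DENY
  req#11 t=20s (window 1): DENY
  req#12 t=31s (window 2): ALLOW
  req#13 t=31s (window 2): ALLOW
  req#14 t=31s (window 2): ALLOW
  req#15 t=31s (window 2): ALLOW
  req#16 t=31s (window 2): ALLOW

Allowed counts by window: 6 5

Answer: 6 5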